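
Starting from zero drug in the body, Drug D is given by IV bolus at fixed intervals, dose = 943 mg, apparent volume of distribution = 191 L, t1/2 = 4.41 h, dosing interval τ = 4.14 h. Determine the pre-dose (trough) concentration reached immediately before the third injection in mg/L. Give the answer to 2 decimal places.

C₀ per dose = Dose / Vd = 943 / 191 = 4.937 mg/L
k = ln2 / t½ = 0.693147 / 4.41 = 0.1572 h⁻¹
Fraction remaining after one interval: r = e^(−kτ) = e^(−0.1572 × 4.14) = 0.5216
Before dose 3, 2 doses have been given (aged 1τ, 2τ).
C_trough = C₀ × (r + r²) = 4.937 × (0.5216 + 0.2721) = 3.918 mg/L

3.92 mg/L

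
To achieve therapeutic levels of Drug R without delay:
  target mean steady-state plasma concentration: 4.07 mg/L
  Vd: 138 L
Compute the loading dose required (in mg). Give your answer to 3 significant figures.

LD = Css × Vd = 4.07 × 138 = 561.7 mg

562 mg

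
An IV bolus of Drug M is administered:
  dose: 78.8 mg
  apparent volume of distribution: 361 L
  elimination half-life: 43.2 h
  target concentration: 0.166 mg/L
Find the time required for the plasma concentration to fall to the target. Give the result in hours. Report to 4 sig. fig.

C₀ = Dose / Vd = 78.80 / 361 = 0.2183 mg/L
k = ln2 / t½ = 0.693147 / 43.2 = 0.01605 h⁻¹
t = ln(C₀ / C) / k = ln(0.2183 / 0.166) / 0.01605
  = ln(1.315) / 0.01605 = 0.2738 / 0.01605 = 17.06 h

17.06 h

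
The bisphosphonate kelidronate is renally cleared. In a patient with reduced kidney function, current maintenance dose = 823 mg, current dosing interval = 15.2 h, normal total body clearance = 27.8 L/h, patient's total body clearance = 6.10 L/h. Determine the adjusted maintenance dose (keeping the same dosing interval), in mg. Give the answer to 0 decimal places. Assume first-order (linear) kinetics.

To keep the same average steady-state level, dosing rate must scale with clearance.
CL ratio = 6.10 / 27.8 = 0.2194
New dose (same interval) = 823 × 0.2194 = 180.6 mg

181 mg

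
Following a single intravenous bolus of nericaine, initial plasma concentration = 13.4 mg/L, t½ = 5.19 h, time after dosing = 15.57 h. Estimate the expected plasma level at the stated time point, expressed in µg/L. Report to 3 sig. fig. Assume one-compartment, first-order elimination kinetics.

1680 µg/L

k = ln2 / t½ = 0.693147 / 5.19 = 0.1336 h⁻¹
t / t½ = 15.57 / 5.19 = 3 half-lives
C = C₀ × (1/2)^3 = 13.40 × 0.1250 = 1.675 mg/L
Convert: 1.675 mg/L × 1000 = 1675 µg/L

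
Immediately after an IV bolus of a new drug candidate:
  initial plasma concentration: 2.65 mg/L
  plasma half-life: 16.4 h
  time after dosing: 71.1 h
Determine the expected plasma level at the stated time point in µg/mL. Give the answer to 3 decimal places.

k = ln2 / t½ = 0.693147 / 16.4 = 0.04227 h⁻¹
C = C₀ · e^(−k·t) = 2.650 × e^(−0.04227 × 71.1)
  = 2.650 × 0.04952 = 0.1312 mg/L
(0.1312 mg/L = 0.1312 µg/mL)

0.131 µg/mL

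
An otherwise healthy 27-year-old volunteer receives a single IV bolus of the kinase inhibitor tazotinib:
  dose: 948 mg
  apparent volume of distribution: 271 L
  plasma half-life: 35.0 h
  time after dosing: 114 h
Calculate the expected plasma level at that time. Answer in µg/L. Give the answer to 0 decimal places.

C₀ = Dose / Vd = 948.0 / 271 = 3.498 mg/L
k = ln2 / t½ = 0.693147 / 35.0 = 0.01980 h⁻¹
C = C₀ · e^(−k·t) = 3.498 × e^(−0.01980 × 114)
  = 3.498 × 0.1046 = 0.3659 mg/L
Convert: 0.3659 mg/L × 1000 = 365.9 µg/L

366 µg/L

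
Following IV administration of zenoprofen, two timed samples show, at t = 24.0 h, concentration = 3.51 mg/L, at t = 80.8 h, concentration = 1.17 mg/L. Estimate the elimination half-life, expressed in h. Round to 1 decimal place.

k = ln(C₁/C₂) / (t₂ − t₁) = ln(3.51/1.17) / (80.8 − 24.0)
  = 1.099 / 56.80 = 0.01935 h⁻¹
t½ = ln2 / k = 0.693147 / 0.01935 = 35.82 h

35.8 h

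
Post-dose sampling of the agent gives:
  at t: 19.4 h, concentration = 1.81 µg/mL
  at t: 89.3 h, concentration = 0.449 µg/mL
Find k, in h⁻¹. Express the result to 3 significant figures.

0.0199 h⁻¹

k = ln(C₁/C₂) / (t₂ − t₁) = ln(1.81/0.449) / (89.3 − 19.4)
  = 1.394 / 69.90 = 0.01994 h⁻¹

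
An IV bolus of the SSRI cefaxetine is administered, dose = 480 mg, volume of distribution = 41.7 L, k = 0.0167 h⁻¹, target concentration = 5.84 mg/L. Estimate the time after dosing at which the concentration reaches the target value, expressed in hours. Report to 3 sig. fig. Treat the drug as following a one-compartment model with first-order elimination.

C₀ = Dose / Vd = 480.0 / 41.7 = 11.51 mg/L
t = ln(C₀ / C) / k = ln(11.51 / 5.84) / 0.01670
  = ln(1.971) / 0.01670 = 0.6785 / 0.01670 = 40.63 h

40.6 h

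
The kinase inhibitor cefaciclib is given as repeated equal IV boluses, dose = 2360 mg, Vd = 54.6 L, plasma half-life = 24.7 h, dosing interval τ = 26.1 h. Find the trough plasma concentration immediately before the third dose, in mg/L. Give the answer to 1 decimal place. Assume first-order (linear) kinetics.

30.8 mg/L

C₀ per dose = Dose / Vd = 2360 / 54.6 = 43.22 mg/L
k = ln2 / t½ = 0.693147 / 24.7 = 0.02806 h⁻¹
Fraction remaining after one interval: r = e^(−kτ) = e^(−0.02806 × 26.1) = 0.4808
Before dose 3, 2 doses have been given (aged 1τ, 2τ).
C_trough = C₀ × (r + r²) = 43.22 × (0.4808 + 0.2312) = 30.77 mg/L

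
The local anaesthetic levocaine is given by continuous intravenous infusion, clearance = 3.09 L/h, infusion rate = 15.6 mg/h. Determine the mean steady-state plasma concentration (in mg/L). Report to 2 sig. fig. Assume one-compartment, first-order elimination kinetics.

At steady state Css = R₀ / CL = 15.6 / 3.090 = 5.049 mg/L

5.0 mg/L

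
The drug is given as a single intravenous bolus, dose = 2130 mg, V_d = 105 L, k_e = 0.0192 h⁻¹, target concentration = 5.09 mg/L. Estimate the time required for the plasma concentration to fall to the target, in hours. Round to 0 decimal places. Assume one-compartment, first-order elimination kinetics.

72 h

C₀ = Dose / Vd = 2130 / 105 = 20.29 mg/L
t = ln(C₀ / C) / k = ln(20.29 / 5.09) / 0.01920
  = ln(3.986) / 0.01920 = 1.383 / 0.01920 = 72.03 h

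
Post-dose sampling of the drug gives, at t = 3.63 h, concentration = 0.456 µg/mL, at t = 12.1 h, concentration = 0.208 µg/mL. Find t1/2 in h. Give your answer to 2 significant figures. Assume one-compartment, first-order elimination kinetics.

k = ln(C₁/C₂) / (t₂ − t₁) = ln(0.456/0.208) / (12.1 − 3.63)
  = 0.7850 / 8.470 = 0.09268 h⁻¹
t½ = ln2 / k = 0.693147 / 0.09268 = 7.479 h

7.5 h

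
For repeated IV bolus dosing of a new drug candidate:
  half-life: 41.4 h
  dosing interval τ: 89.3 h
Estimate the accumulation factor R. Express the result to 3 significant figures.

1.29

k = ln2 / t½ = 0.693147 / 41.4 = 0.01674 h⁻¹
e^(−kτ) = e^(−0.01674 × 89.3) = 0.2243
Accumulation ratio R = 1 / (1 − e^(−kτ)) = 1 / (1 − 0.2243) = 1.289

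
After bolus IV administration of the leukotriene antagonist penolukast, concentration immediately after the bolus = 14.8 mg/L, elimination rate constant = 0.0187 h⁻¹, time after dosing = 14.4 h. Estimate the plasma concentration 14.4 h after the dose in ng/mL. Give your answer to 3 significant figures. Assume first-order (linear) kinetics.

C = C₀ · e^(−k·t) = 14.80 × e^(−0.01870 × 14.4)
  = 14.80 × 0.7639 = 11.31 mg/L
Convert: 11.31 mg/L × 1000 = 11310 ng/mL

11300 ng/mL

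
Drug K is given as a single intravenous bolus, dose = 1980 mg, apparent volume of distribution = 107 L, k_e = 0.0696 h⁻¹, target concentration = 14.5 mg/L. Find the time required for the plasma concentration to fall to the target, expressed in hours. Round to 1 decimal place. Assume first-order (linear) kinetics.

C₀ = Dose / Vd = 1980 / 107 = 18.50 mg/L
t = ln(C₀ / C) / k = ln(18.50 / 14.5) / 0.06960
  = ln(1.276) / 0.06960 = 0.2437 / 0.06960 = 3.501 h

3.5 h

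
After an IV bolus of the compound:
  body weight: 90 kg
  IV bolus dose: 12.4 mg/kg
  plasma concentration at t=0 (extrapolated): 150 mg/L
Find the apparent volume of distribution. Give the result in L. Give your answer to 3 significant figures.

7.44 L

Dose = 12.4 × 90 = 1116 mg
Vd = Dose / C₀ = 1116 / 150 = 7.440 L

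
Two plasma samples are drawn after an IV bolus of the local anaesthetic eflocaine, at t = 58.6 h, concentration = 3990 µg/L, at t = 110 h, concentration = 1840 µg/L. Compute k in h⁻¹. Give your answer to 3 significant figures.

k = ln(C₁/C₂) / (t₂ − t₁) = ln(3990/1840) / (110 − 58.6)
  = 0.7740 / 51.40 = 0.01506 h⁻¹

0.0151 h⁻¹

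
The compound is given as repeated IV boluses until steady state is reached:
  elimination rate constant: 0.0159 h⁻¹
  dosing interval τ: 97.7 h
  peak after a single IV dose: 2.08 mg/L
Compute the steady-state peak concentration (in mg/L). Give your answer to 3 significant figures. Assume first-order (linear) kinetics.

e^(−kτ) = e^(−0.01590 × 97.7) = 0.2115
Accumulation ratio R = 1 / (1 − e^(−kτ)) = 1 / (1 − 0.2115) = 1.268
Steady-state peak = C₀ × R = 2.08 × 1.268 = 2.637 mg/L

2.64 mg/L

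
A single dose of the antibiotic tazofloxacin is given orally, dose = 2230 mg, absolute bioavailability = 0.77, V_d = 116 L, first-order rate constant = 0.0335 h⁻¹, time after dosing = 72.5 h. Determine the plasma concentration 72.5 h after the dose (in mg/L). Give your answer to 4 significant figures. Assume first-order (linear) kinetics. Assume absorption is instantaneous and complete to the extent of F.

Amount reaching circulation = F × Dose = 0.77 × 2230 = 1717 mg
C₀ = F·Dose / Vd = 1717 / 116 = 14.80 mg/L
C = C₀ · e^(−k·t) = 14.80 × e^(−0.03350 × 72.5)
  = 14.80 × 0.08815 = 1.305 mg/L

1.305 mg/L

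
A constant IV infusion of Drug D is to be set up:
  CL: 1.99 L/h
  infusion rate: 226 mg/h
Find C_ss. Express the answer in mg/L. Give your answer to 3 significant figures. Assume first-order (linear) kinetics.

114 mg/L

At steady state Css = R₀ / CL = 226 / 1.990 = 113.6 mg/L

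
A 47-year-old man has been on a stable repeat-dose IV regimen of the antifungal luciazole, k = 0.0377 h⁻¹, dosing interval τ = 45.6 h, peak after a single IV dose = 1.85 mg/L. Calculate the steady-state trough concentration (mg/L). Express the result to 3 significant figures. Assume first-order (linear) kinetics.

0.404 mg/L

e^(−kτ) = e^(−0.03770 × 45.6) = 0.1792
Accumulation ratio R = 1 / (1 − e^(−kτ)) = 1 / (1 − 0.1792) = 1.218
Steady-state trough = C₀ × R × e^(−kτ) = 1.85 × 1.218 × 0.1792 = 0.4038 mg/L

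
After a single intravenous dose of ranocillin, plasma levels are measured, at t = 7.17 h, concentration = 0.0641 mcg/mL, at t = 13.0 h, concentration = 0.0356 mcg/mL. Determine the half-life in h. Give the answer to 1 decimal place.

k = ln(C₁/C₂) / (t₂ − t₁) = ln(0.0641/0.0356) / (13.0 − 7.17)
  = 0.5881 / 5.830 = 0.1009 h⁻¹
t½ = ln2 / k = 0.693147 / 0.1009 = 6.870 h

6.9 h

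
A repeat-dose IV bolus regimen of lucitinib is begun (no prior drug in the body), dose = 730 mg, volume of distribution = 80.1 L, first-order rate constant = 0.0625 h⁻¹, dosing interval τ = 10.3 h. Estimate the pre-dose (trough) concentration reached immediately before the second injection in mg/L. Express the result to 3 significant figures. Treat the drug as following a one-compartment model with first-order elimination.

C₀ per dose = Dose / Vd = 730 / 80.1 = 9.114 mg/L
Fraction remaining after one interval: r = e^(−kτ) = e^(−0.06250 × 10.3) = 0.5253
Before dose 2, 1 dose has been given (aged 1τ).
C_trough = C₀ × r = 9.114 × 0.5253 = 4.788 mg/L

4.79 mg/L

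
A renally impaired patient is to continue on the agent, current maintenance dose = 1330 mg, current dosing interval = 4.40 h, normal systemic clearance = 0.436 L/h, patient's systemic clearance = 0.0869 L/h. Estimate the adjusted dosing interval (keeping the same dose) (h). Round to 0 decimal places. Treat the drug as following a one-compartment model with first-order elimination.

To keep the same average steady-state level, dosing rate must scale with clearance.
CL ratio = 0.0869 / 0.436 = 0.1993
New interval (same dose) = 4.40 / 0.1993 = 22.08 h

22 h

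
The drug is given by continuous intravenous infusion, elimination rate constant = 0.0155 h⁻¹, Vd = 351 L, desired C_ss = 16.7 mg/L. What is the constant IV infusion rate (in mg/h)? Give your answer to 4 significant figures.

90.86 mg/h

CL = k × Vd = 0.01550 × 351 = 5.441 L/h
At steady state, infusion rate R₀ = Css × CL = 16.7 × 5.441 = 90.86 mg/h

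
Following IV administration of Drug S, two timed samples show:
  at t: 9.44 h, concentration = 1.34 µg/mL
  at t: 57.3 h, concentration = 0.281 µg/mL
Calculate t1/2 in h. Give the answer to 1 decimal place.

21.2 h

k = ln(C₁/C₂) / (t₂ − t₁) = ln(1.34/0.281) / (57.3 − 9.44)
  = 1.562 / 47.86 = 0.03264 h⁻¹
t½ = ln2 / k = 0.693147 / 0.03264 = 21.24 h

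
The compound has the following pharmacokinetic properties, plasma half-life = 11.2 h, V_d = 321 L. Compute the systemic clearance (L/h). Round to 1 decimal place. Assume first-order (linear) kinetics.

19.9 L/h

k = ln2 / t½ = 0.693147 / 11.2 = 0.06189 h⁻¹
CL = k × Vd = 0.06189 × 321 = 19.87 L/h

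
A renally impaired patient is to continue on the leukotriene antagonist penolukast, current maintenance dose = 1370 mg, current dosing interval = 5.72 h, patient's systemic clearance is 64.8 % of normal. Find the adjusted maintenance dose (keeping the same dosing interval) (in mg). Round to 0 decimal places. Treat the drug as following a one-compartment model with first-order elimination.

To keep the same average steady-state level, dosing rate must scale with clearance.
CL ratio = 64.8 / 100 = 0.6480
New dose (same interval) = 1370 × 0.6480 = 887.8 mg

888 mg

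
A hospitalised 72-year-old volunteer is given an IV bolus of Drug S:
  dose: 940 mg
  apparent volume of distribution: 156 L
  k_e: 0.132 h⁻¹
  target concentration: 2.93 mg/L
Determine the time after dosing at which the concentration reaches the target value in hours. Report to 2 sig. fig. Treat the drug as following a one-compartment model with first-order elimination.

5.5 h

C₀ = Dose / Vd = 940.0 / 156 = 6.026 mg/L
t = ln(C₀ / C) / k = ln(6.026 / 2.93) / 0.1320
  = ln(2.057) / 0.1320 = 0.7212 / 0.1320 = 5.464 h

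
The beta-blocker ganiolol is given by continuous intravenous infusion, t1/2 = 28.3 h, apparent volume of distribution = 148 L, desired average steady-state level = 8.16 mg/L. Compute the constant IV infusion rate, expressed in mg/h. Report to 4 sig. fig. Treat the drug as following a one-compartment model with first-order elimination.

k = ln2 / t½ = 0.693147 / 28.3 = 0.02449 h⁻¹
CL = k × Vd = 0.02449 × 148 = 3.625 L/h
At steady state, infusion rate R₀ = Css × CL = 8.16 × 3.625 = 29.58 mg/h

29.58 mg/h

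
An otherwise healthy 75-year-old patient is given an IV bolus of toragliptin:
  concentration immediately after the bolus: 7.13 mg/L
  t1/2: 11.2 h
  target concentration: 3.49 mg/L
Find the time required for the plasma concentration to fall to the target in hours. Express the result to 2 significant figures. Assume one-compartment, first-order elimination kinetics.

k = ln2 / t½ = 0.693147 / 11.2 = 0.06189 h⁻¹
t = ln(C₀ / C) / k = ln(7.130 / 3.49) / 0.06189
  = ln(2.043) / 0.06189 = 0.7144 / 0.06189 = 11.54 h

12 h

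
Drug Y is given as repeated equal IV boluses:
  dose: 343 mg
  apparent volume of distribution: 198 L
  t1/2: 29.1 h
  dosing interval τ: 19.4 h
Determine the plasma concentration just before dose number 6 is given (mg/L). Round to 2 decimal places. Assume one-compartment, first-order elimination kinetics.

C₀ per dose = Dose / Vd = 343 / 198 = 1.732 mg/L
k = ln2 / t½ = 0.693147 / 29.1 = 0.02382 h⁻¹
Fraction remaining after one interval: r = e^(−kτ) = e^(−0.02382 × 19.4) = 0.6300
Before dose 6, 5 doses have been given (aged 1τ, 2τ, 3τ, 4τ, 5τ).
C_trough = C₀ × (r + r² + … + r^5) = C₀ × r(1−r^5)/(1−r)
        = 1.732 × 0.6300 × (1 − 0.09924) / (1 − 0.6300) = 2.656 mg/L

2.66 mg/L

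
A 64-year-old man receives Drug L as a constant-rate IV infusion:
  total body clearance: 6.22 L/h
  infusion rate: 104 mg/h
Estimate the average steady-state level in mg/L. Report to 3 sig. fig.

16.7 mg/L

At steady state Css = R₀ / CL = 104 / 6.220 = 16.72 mg/L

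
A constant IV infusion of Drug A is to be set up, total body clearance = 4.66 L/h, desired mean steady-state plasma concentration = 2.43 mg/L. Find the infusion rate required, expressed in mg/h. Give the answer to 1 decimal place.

At steady state, infusion rate R₀ = Css × CL = 2.43 × 4.660 = 11.32 mg/h

11.3 mg/h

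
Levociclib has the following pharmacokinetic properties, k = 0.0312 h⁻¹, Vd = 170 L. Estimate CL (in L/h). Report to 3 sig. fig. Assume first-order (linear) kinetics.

5.30 L/h

CL = k × Vd = 0.0312 × 170 = 5.304 L/h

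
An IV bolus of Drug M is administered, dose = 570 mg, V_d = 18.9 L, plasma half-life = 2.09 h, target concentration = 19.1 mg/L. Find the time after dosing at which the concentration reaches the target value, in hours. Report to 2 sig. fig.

1.4 h

C₀ = Dose / Vd = 570.0 / 18.9 = 30.16 mg/L
k = ln2 / t½ = 0.693147 / 2.09 = 0.3316 h⁻¹
t = ln(C₀ / C) / k = ln(30.16 / 19.1) / 0.3316
  = ln(1.579) / 0.3316 = 0.4568 / 0.3316 = 1.378 h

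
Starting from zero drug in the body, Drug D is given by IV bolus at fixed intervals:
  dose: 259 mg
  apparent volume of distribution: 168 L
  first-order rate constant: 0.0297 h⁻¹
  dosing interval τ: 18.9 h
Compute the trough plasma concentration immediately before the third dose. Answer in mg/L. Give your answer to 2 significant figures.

1.4 mg/L

C₀ per dose = Dose / Vd = 259 / 168 = 1.542 mg/L
Fraction remaining after one interval: r = e^(−kτ) = e^(−0.02970 × 18.9) = 0.5704
Before dose 3, 2 doses have been given (aged 1τ, 2τ).
C_trough = C₀ × (r + r²) = 1.542 × (0.5704 + 0.3254) = 1.381 mg/L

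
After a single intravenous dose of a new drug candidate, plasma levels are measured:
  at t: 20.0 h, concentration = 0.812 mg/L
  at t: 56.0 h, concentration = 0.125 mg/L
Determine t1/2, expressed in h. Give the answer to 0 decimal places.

k = ln(C₁/C₂) / (t₂ − t₁) = ln(0.812/0.125) / (56.0 − 20.0)
  = 1.871 / 36.00 = 0.05197 h⁻¹
t½ = ln2 / k = 0.693147 / 0.05197 = 13.34 h

13 h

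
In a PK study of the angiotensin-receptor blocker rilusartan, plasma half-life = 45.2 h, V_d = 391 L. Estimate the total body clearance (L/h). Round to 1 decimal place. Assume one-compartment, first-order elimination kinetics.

k = ln2 / t½ = 0.693147 / 45.2 = 0.01534 h⁻¹
CL = k × Vd = 0.01534 × 391 = 5.998 L/h

6.0 L/h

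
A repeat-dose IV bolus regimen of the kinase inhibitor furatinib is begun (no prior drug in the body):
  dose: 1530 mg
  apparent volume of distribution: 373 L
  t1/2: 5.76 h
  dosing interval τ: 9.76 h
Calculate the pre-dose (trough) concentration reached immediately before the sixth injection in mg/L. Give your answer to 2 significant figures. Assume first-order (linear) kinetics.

1.8 mg/L

C₀ per dose = Dose / Vd = 1530 / 373 = 4.102 mg/L
k = ln2 / t½ = 0.693147 / 5.76 = 0.1203 h⁻¹
Fraction remaining after one interval: r = e^(−kτ) = e^(−0.1203 × 9.76) = 0.3091
Before dose 6, 5 doses have been given (aged 1τ, 2τ, 3τ, 4τ, 5τ).
C_trough = C₀ × (r + r² + … + r^5) = C₀ × r(1−r^5)/(1−r)
        = 4.102 × 0.3091 × (1 − 0.002822) / (1 − 0.3091) = 1.830 mg/L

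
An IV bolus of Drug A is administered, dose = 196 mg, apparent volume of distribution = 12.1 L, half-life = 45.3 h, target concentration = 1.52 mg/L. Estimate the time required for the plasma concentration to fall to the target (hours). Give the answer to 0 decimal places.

C₀ = Dose / Vd = 196.0 / 12.1 = 16.20 mg/L
k = ln2 / t½ = 0.693147 / 45.3 = 0.01530 h⁻¹
t = ln(C₀ / C) / k = ln(16.20 / 1.52) / 0.01530
  = ln(10.66) / 0.01530 = 2.366 / 0.01530 = 154.6 h

155 h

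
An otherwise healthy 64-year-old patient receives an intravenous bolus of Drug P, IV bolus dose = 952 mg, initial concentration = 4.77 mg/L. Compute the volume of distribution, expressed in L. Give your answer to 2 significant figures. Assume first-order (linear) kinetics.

Vd = Dose / C₀ = 952.0 / 4.77 = 199.6 L

200 L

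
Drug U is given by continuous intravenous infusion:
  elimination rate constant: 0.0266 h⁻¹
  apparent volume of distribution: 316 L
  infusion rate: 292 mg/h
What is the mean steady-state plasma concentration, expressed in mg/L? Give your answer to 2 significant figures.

35 mg/L

CL = k × Vd = 0.02660 × 316 = 8.406 L/h
At steady state Css = R₀ / CL = 292 / 8.406 = 34.74 mg/L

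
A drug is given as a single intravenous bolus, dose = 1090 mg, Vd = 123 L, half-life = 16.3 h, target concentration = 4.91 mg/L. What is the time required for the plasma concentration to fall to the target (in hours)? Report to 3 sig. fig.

C₀ = Dose / Vd = 1090 / 123 = 8.862 mg/L
k = ln2 / t½ = 0.693147 / 16.3 = 0.04252 h⁻¹
t = ln(C₀ / C) / k = ln(8.862 / 4.91) / 0.04252
  = ln(1.805) / 0.04252 = 0.5906 / 0.04252 = 13.89 h

13.9 h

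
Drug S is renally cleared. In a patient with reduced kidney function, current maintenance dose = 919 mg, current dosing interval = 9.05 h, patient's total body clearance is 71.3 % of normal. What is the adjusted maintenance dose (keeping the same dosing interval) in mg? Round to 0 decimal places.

To keep the same average steady-state level, dosing rate must scale with clearance.
CL ratio = 71.3 / 100 = 0.7130
New dose (same interval) = 919 × 0.7130 = 655.2 mg

655 mg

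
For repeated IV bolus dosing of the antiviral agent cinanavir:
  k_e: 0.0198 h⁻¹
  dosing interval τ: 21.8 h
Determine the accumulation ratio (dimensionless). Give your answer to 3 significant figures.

2.85

e^(−kτ) = e^(−0.01980 × 21.8) = 0.6494
Accumulation ratio R = 1 / (1 − e^(−kτ)) = 1 / (1 − 0.6494) = 2.852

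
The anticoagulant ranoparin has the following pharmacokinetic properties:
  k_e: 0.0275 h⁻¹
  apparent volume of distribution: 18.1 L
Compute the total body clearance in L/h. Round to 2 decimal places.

0.50 L/h

CL = k × Vd = 0.0275 × 18.1 = 0.4978 L/h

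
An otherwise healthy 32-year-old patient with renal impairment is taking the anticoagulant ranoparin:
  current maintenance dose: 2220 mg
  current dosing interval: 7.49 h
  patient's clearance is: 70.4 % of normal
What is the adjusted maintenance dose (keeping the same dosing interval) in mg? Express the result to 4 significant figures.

1563 mg

To keep the same average steady-state level, dosing rate must scale with clearance.
CL ratio = 70.4 / 100 = 0.7040
New dose (same interval) = 2220 × 0.7040 = 1563 mg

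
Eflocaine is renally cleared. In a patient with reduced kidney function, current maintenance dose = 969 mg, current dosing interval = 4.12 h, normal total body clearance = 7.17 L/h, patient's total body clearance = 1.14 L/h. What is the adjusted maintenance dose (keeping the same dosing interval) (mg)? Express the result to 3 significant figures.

To keep the same average steady-state level, dosing rate must scale with clearance.
CL ratio = 1.14 / 7.17 = 0.1590
New dose (same interval) = 969 × 0.1590 = 154.1 mg

154 mg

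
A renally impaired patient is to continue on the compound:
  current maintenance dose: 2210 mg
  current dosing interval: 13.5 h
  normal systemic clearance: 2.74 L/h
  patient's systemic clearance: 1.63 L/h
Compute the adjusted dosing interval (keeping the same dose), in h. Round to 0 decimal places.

23 h

To keep the same average steady-state level, dosing rate must scale with clearance.
CL ratio = 1.63 / 2.74 = 0.5949
New interval (same dose) = 13.5 / 0.5949 = 22.69 h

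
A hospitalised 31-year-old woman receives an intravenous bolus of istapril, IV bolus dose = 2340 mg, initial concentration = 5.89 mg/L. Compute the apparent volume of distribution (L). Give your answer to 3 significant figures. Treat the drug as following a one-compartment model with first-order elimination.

Vd = Dose / C₀ = 2340 / 5.89 = 397.3 L

397 L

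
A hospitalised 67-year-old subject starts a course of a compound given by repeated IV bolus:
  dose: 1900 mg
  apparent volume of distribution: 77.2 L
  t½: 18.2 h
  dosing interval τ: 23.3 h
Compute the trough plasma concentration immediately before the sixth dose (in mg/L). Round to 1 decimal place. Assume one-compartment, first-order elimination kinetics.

C₀ per dose = Dose / Vd = 1900 / 77.2 = 24.61 mg/L
k = ln2 / t½ = 0.693147 / 18.2 = 0.03809 h⁻¹
Fraction remaining after one interval: r = e^(−kτ) = e^(−0.03809 × 23.3) = 0.4117
Before dose 6, 5 doses have been given (aged 1τ, 2τ, 3τ, 4τ, 5τ).
C_trough = C₀ × (r + r² + … + r^5) = C₀ × r(1−r^5)/(1−r)
        = 24.61 × 0.4117 × (1 − 0.01183) / (1 − 0.4117) = 17.02 mg/L

17.0 mg/L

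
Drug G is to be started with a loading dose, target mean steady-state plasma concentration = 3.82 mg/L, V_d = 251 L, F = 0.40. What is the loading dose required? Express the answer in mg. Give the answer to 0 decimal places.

LD = Css × Vd / F = 3.82 × 251 / 0.40 = 2397 mg

2397 mg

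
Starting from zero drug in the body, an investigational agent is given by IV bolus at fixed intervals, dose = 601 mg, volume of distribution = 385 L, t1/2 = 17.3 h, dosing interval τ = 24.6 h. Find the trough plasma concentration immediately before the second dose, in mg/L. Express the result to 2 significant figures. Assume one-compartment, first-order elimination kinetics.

0.58 mg/L

C₀ per dose = Dose / Vd = 601 / 385 = 1.561 mg/L
k = ln2 / t½ = 0.693147 / 17.3 = 0.04007 h⁻¹
Fraction remaining after one interval: r = e^(−kτ) = e^(−0.04007 × 24.6) = 0.3732
Before dose 2, 1 dose has been given (aged 1τ).
C_trough = C₀ × r = 1.561 × 0.3732 = 0.5826 mg/L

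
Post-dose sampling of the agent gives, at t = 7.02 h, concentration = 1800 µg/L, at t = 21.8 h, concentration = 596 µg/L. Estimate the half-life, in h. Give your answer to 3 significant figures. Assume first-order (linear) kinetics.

k = ln(C₁/C₂) / (t₂ − t₁) = ln(1800/596) / (21.8 − 7.02)
  = 1.105 / 14.78 = 0.07476 h⁻¹
t½ = ln2 / k = 0.693147 / 0.07476 = 9.272 h

9.27 h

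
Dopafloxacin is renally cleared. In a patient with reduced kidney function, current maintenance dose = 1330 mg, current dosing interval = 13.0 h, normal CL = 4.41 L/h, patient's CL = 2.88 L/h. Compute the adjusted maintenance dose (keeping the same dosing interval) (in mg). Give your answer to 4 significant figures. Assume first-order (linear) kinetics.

868.6 mg

To keep the same average steady-state level, dosing rate must scale with clearance.
CL ratio = 2.88 / 4.41 = 0.6531
New dose (same interval) = 1330 × 0.6531 = 868.6 mg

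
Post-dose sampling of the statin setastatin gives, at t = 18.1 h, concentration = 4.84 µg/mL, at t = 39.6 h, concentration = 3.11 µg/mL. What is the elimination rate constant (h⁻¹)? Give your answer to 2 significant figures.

k = ln(C₁/C₂) / (t₂ − t₁) = ln(4.84/3.11) / (39.6 − 18.1)
  = 0.4423 / 21.50 = 0.02057 h⁻¹

0.021 h⁻¹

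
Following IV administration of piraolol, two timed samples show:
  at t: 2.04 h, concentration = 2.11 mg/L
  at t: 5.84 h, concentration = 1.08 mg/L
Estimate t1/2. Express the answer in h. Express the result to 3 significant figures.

k = ln(C₁/C₂) / (t₂ − t₁) = ln(2.11/1.08) / (5.84 − 2.04)
  = 0.6697 / 3.800 = 0.1762 h⁻¹
t½ = ln2 / k = 0.693147 / 0.1762 = 3.934 h

3.93 h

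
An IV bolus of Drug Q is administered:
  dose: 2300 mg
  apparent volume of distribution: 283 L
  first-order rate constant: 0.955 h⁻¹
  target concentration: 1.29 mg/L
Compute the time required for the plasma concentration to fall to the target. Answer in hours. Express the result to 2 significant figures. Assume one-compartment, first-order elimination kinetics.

1.9 h

C₀ = Dose / Vd = 2300 / 283 = 8.127 mg/L
t = ln(C₀ / C) / k = ln(8.127 / 1.29) / 0.9550
  = ln(6.300) / 0.9550 = 1.841 / 0.9550 = 1.928 h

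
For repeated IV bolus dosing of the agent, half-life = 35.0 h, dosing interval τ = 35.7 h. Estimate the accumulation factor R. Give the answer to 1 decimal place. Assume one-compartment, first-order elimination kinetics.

k = ln2 / t½ = 0.693147 / 35.0 = 0.01980 h⁻¹
e^(−kτ) = e^(−0.01980 × 35.7) = 0.4932
Accumulation ratio R = 1 / (1 − e^(−kτ)) = 1 / (1 − 0.4932) = 1.973

2.0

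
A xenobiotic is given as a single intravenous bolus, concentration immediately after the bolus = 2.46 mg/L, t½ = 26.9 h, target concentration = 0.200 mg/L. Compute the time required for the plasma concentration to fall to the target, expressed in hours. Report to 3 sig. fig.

k = ln2 / t½ = 0.693147 / 26.9 = 0.02577 h⁻¹
t = ln(C₀ / C) / k = ln(2.460 / 0.200) / 0.02577
  = ln(12.30) / 0.02577 = 2.510 / 0.02577 = 97.40 h

97.4 h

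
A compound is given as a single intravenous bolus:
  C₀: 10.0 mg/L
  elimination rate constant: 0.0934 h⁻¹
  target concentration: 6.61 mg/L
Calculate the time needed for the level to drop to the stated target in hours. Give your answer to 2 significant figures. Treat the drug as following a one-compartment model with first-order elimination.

t = ln(C₀ / C) / k = ln(10.00 / 6.61) / 0.09340
  = ln(1.513) / 0.09340 = 0.4141 / 0.09340 = 4.434 h

4.4 h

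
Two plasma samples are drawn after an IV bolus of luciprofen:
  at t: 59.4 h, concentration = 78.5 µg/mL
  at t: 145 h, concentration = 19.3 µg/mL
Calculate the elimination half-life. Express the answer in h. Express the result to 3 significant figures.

42.3 h

k = ln(C₁/C₂) / (t₂ − t₁) = ln(78.5/19.3) / (145 − 59.4)
  = 1.403 / 85.60 = 0.01639 h⁻¹
t½ = ln2 / k = 0.693147 / 0.01639 = 42.29 h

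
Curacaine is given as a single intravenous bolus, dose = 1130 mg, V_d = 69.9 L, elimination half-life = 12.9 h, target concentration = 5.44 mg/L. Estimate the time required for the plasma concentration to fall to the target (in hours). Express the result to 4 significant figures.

20.27 h

C₀ = Dose / Vd = 1130 / 69.9 = 16.17 mg/L
k = ln2 / t½ = 0.693147 / 12.9 = 0.05373 h⁻¹
t = ln(C₀ / C) / k = ln(16.17 / 5.44) / 0.05373
  = ln(2.972) / 0.05373 = 1.089 / 0.05373 = 20.27 h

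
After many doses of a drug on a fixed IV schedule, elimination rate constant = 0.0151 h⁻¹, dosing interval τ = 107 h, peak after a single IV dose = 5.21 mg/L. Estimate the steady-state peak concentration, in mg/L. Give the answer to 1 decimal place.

e^(−kτ) = e^(−0.01510 × 107) = 0.1988
Accumulation ratio R = 1 / (1 − e^(−kτ)) = 1 / (1 − 0.1988) = 1.248
Steady-state peak = C₀ × R = 5.21 × 1.248 = 6.502 mg/L

6.5 mg/L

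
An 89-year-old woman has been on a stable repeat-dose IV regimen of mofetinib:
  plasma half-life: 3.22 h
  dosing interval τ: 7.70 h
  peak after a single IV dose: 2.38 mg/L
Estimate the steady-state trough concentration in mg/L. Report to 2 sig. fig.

k = ln2 / t½ = 0.693147 / 3.22 = 0.2153 h⁻¹
e^(−kτ) = e^(−0.2153 × 7.70) = 0.1906
Accumulation ratio R = 1 / (1 − e^(−kτ)) = 1 / (1 − 0.1906) = 1.235
Steady-state trough = C₀ × R × e^(−kτ) = 2.38 × 1.235 × 0.1906 = 0.5602 mg/L

0.56 mg/L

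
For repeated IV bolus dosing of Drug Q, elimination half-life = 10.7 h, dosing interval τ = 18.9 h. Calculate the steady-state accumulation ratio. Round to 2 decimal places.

1.42

k = ln2 / t½ = 0.693147 / 10.7 = 0.06478 h⁻¹
e^(−kτ) = e^(−0.06478 × 18.9) = 0.2940
Accumulation ratio R = 1 / (1 − e^(−kτ)) = 1 / (1 − 0.2940) = 1.416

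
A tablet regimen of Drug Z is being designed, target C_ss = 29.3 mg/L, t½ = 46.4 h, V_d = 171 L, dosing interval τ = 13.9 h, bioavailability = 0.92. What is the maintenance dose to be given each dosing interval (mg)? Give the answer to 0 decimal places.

k = ln2 / t½ = 0.693147 / 46.4 = 0.01494 h⁻¹
CL = k × Vd = 0.01494 × 171 = 2.555 L/h
At steady state, F × (Dose/τ) = Css × CL.
Dose = Css × CL × τ / F = 29.3 × 2.555 × 13.9 / 0.92 = 1131 mg

1131 mg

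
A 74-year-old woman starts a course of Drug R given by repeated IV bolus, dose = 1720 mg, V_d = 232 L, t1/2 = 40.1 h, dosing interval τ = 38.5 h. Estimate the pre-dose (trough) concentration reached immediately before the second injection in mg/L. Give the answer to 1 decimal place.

C₀ per dose = Dose / Vd = 1720 / 232 = 7.414 mg/L
k = ln2 / t½ = 0.693147 / 40.1 = 0.01729 h⁻¹
Fraction remaining after one interval: r = e^(−kτ) = e^(−0.01729 × 38.5) = 0.5139
Before dose 2, 1 dose has been given (aged 1τ).
C_trough = C₀ × r = 7.414 × 0.5139 = 3.810 mg/L

3.8 mg/L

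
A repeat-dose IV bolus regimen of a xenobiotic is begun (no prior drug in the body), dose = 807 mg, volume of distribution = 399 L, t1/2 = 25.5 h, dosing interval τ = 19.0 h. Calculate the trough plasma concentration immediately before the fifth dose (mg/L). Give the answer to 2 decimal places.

2.61 mg/L

C₀ per dose = Dose / Vd = 807 / 399 = 2.023 mg/L
k = ln2 / t½ = 0.693147 / 25.5 = 0.02718 h⁻¹
Fraction remaining after one interval: r = e^(−kτ) = e^(−0.02718 × 19.0) = 0.5967
Before dose 5, 4 doses have been given (aged 1τ, 2τ, 3τ, 4τ).
C_trough = C₀ × (r + r² + … + r^4) = C₀ × r(1−r^4)/(1−r)
        = 2.023 × 0.5967 × (1 − 0.1268) / (1 − 0.5967) = 2.614 mg/L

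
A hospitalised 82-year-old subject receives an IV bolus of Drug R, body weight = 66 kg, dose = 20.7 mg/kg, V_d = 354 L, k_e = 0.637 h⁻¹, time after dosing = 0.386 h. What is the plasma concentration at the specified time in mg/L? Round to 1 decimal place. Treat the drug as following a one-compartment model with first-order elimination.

Total dose = 20.7 × 66 = 1366 mg
C₀ = Dose / Vd = 1366 / 354 = 3.859 mg/L
C = C₀ · e^(−k·t) = 3.859 × e^(−0.6370 × 0.386)
  = 3.859 × 0.7820 = 3.018 mg/L

3.0 mg/L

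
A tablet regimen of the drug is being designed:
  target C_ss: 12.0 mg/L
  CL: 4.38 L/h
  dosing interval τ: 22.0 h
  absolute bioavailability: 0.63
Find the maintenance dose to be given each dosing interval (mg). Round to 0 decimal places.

1835 mg

At steady state, F × (Dose/τ) = Css × CL.
Dose = Css × CL × τ / F = 12.0 × 4.380 × 22.0 / 0.63 = 1835 mg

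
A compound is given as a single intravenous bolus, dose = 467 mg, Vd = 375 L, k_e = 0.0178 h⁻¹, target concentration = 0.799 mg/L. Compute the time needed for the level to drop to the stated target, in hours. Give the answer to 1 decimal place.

24.9 h

C₀ = Dose / Vd = 467.0 / 375 = 1.245 mg/L
t = ln(C₀ / C) / k = ln(1.245 / 0.799) / 0.01780
  = ln(1.558) / 0.01780 = 0.4434 / 0.01780 = 24.91 h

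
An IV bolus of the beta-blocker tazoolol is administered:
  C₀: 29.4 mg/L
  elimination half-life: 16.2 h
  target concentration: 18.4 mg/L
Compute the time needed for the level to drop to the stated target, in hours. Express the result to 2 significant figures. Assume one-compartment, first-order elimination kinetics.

k = ln2 / t½ = 0.693147 / 16.2 = 0.04279 h⁻¹
t = ln(C₀ / C) / k = ln(29.40 / 18.4) / 0.04279
  = ln(1.598) / 0.04279 = 0.4688 / 0.04279 = 10.96 h

11 h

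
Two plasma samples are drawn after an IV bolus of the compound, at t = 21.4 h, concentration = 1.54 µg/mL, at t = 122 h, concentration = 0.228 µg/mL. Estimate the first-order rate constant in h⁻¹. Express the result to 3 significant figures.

k = ln(C₁/C₂) / (t₂ − t₁) = ln(1.54/0.228) / (122 − 21.4)
  = 1.910 / 100.6 = 0.01899 h⁻¹

0.0190 h⁻¹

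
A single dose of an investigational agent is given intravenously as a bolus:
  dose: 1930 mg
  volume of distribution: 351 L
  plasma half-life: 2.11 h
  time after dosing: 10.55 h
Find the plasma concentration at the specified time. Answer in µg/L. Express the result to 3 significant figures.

172 µg/L

C₀ = Dose / Vd = 1930 / 351 = 5.499 mg/L
k = ln2 / t½ = 0.693147 / 2.11 = 0.3285 h⁻¹
t / t½ = 10.55 / 2.11 = 5 half-lives
C = C₀ × (1/2)^5 = 5.499 × 0.03125 = 0.1718 mg/L
Convert: 0.1718 mg/L × 1000 = 171.8 µg/L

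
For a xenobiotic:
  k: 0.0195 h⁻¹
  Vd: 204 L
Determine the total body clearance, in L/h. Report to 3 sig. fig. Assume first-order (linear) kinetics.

CL = k × Vd = 0.0195 × 204 = 3.978 L/h

3.98 L/h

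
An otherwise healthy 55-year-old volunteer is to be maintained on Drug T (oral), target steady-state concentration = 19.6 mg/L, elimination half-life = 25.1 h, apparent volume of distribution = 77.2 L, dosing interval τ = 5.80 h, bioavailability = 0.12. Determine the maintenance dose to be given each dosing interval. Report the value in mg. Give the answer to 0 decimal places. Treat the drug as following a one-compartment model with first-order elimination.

k = ln2 / t½ = 0.693147 / 25.1 = 0.02762 h⁻¹
CL = k × Vd = 0.02762 × 77.2 = 2.132 L/h
At steady state, F × (Dose/τ) = Css × CL.
Dose = Css × CL × τ / F = 19.6 × 2.132 × 5.80 / 0.12 = 2020 mg

2020 mg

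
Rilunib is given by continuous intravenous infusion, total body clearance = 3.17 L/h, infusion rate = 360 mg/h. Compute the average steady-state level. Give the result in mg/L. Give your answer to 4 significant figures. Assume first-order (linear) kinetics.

113.6 mg/L

At steady state Css = R₀ / CL = 360 / 3.170 = 113.6 mg/L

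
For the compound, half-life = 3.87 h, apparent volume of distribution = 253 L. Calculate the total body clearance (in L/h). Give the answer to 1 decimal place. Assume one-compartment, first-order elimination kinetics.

k = ln2 / t½ = 0.693147 / 3.87 = 0.1791 h⁻¹
CL = k × Vd = 0.1791 × 253 = 45.31 L/h

45.3 L/h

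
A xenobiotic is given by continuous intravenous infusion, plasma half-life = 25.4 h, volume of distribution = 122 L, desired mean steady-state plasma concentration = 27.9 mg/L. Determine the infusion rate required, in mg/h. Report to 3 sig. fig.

k = ln2 / t½ = 0.693147 / 25.4 = 0.02729 h⁻¹
CL = k × Vd = 0.02729 × 122 = 3.329 L/h
At steady state, infusion rate R₀ = Css × CL = 27.9 × 3.329 = 92.88 mg/h

92.9 mg/h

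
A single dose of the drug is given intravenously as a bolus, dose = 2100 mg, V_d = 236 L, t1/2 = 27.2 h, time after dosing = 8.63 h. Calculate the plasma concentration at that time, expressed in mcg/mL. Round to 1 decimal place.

7.1 mcg/mL

C₀ = Dose / Vd = 2100 / 236 = 8.898 mg/L
k = ln2 / t½ = 0.693147 / 27.2 = 0.02548 h⁻¹
C = C₀ · e^(−k·t) = 8.898 × e^(−0.02548 × 8.63)
  = 8.898 × 0.8026 = 7.142 mg/L
(7.142 mg/L = 7.142 mcg/mL)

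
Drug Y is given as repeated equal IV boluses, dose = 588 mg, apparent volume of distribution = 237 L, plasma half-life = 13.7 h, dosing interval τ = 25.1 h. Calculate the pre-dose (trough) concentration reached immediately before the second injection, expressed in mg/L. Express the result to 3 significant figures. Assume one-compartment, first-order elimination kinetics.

C₀ per dose = Dose / Vd = 588 / 237 = 2.481 mg/L
k = ln2 / t½ = 0.693147 / 13.7 = 0.05059 h⁻¹
Fraction remaining after one interval: r = e^(−kτ) = e^(−0.05059 × 25.1) = 0.2809
Before dose 2, 1 dose has been given (aged 1τ).
C_trough = C₀ × r = 2.481 × 0.2809 = 0.6969 mg/L

0.697 mg/L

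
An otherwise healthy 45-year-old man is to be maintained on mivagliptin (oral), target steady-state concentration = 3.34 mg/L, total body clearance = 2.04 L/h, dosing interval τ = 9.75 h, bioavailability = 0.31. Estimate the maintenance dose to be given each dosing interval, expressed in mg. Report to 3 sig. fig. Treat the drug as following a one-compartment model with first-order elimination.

At steady state, F × (Dose/τ) = Css × CL.
Dose = Css × CL × τ / F = 3.34 × 2.040 × 9.75 / 0.31 = 214.3 mg

214 mg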